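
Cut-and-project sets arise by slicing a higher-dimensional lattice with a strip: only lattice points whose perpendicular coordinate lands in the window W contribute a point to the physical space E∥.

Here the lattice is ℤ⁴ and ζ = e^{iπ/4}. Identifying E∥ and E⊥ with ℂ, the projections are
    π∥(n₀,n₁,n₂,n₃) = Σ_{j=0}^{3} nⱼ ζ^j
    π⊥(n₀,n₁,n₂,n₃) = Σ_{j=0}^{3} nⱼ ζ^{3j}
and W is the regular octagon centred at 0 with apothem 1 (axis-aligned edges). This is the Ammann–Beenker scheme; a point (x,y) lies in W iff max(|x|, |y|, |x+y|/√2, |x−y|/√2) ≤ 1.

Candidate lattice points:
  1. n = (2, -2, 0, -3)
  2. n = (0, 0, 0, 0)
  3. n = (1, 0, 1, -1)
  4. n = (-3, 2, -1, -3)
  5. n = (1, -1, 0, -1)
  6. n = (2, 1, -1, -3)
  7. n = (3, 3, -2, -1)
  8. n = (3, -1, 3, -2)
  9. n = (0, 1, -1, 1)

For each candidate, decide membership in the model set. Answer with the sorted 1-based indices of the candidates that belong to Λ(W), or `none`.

2, 6

Internal map: ζ^{3j} for j=0..3 gives (1,0), (−√2/2,√2/2), (0,−1), (√2/2,√2/2).
#1 (2, -2, 0, -3): internal (1.292893, -3.535534); octagon support 3.535534 vs apothem 1 → ∉ W
#2 (0, 0, 0, 0): internal (0.000000, 0.000000); octagon support 0.000000 vs apothem 1 → ∈ W
#3 (1, 0, 1, -1): internal (0.292893, -1.707107); octagon support 1.707107 vs apothem 1 → ∉ W
#4 (-3, 2, -1, -3): internal (-6.535534, 0.292893); octagon support 6.535534 vs apothem 1 → ∉ W
#5 (1, -1, 0, -1): internal (1.000000, -1.414214); octagon support 1.707107 vs apothem 1 → ∉ W
#6 (2, 1, -1, -3): internal (-0.828427, -0.414214); octagon support 0.878680 vs apothem 1 → ∈ W
#7 (3, 3, -2, -1): internal (0.171573, 3.414214); octagon support 3.414214 vs apothem 1 → ∉ W
#8 (3, -1, 3, -2): internal (2.292893, -5.121320); octagon support 5.242641 vs apothem 1 → ∉ W
#9 (0, 1, -1, 1): internal (0.000000, 2.414214); octagon support 2.414214 vs apothem 1 → ∉ W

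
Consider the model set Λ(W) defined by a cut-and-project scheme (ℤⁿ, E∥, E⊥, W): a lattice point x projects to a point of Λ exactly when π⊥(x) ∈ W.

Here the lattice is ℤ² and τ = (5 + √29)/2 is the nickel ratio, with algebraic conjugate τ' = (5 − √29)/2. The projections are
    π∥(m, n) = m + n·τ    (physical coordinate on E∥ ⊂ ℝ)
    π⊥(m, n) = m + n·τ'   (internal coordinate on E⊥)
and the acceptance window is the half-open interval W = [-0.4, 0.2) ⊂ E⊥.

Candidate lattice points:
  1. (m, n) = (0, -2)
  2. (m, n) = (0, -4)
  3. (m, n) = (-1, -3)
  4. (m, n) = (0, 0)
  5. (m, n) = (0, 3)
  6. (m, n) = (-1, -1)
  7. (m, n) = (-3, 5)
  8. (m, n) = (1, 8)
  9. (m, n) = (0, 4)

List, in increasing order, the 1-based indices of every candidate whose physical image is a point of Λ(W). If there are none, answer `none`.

Numerically τ ≈ 5.1926 and τ' = −1/τ ≈ -0.1926.
[1] lift (0,-2): star map gives 0.3852; window check -0.4 ≤ 0.3852 < 0.2 is false → out
[2] lift (0,-4): star map gives 0.7703; window check -0.4 ≤ 0.7703 < 0.2 is false → out
[3] lift (-1,-3): star map gives -0.4223; window check -0.4 ≤ -0.4223 < 0.2 is false → out
[4] lift (0,0): star map gives 0.0000; window check -0.4 ≤ 0.0000 < 0.2 is true → IN Λ
[5] lift (0,3): star map gives -0.5777; window check -0.4 ≤ -0.5777 < 0.2 is false → out
[6] lift (-1,-1): star map gives -0.8074; window check -0.4 ≤ -0.8074 < 0.2 is false → out
[7] lift (-3,5): star map gives -3.9629; window check -0.4 ≤ -3.9629 < 0.2 is false → out
[8] lift (1,8): star map gives -0.5407; window check -0.4 ≤ -0.5407 < 0.2 is false → out
[9] lift (0,4): star map gives -0.7703; window check -0.4 ≤ -0.7703 < 0.2 is false → out

4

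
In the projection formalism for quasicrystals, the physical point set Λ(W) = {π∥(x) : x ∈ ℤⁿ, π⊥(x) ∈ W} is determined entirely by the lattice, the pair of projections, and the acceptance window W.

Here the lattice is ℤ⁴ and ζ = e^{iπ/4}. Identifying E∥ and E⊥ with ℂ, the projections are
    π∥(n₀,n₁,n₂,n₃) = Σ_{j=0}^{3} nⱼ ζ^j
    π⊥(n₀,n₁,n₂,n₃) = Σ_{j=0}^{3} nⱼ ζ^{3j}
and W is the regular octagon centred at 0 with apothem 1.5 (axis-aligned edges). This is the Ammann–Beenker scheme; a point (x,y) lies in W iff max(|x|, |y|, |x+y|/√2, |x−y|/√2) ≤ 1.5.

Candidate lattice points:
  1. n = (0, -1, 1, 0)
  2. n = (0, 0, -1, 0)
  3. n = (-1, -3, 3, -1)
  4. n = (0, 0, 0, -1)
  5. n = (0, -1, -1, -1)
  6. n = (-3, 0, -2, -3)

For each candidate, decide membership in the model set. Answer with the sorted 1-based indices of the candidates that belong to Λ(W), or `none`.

2, 4, 5

π⊥(n) = n₀ + n₁ζ³ + n₂ζ⁶ + n₃ζ⁹ where ζ = e^{iπ/4}.
candidate 1: n = (0, -1, 1, 0) → π⊥ ≈ (+0.70711, -1.70711); max(|x|,|y|,|x±y|/√2) = 1.70711 > 1.5 ⇒ ∉ W
candidate 2: n = (0, 0, -1, 0) → π⊥ ≈ (+0.00000, +1.00000); max(|x|,|y|,|x±y|/√2) = 1.00000 ≤ 1.5 ⇒ ∈ W
candidate 3: n = (-1, -3, 3, -1) → π⊥ ≈ (+0.41421, -5.82843); max(|x|,|y|,|x±y|/√2) = 5.82843 > 1.5 ⇒ ∉ W
candidate 4: n = (0, 0, 0, -1) → π⊥ ≈ (-0.70711, -0.70711); max(|x|,|y|,|x±y|/√2) = 1.00000 ≤ 1.5 ⇒ ∈ W
candidate 5: n = (0, -1, -1, -1) → π⊥ ≈ (+0.00000, -0.41421); max(|x|,|y|,|x±y|/√2) = 0.41421 ≤ 1.5 ⇒ ∈ W
candidate 6: n = (-3, 0, -2, -3) → π⊥ ≈ (-5.12132, -0.12132); max(|x|,|y|,|x±y|/√2) = 5.12132 > 1.5 ⇒ ∉ W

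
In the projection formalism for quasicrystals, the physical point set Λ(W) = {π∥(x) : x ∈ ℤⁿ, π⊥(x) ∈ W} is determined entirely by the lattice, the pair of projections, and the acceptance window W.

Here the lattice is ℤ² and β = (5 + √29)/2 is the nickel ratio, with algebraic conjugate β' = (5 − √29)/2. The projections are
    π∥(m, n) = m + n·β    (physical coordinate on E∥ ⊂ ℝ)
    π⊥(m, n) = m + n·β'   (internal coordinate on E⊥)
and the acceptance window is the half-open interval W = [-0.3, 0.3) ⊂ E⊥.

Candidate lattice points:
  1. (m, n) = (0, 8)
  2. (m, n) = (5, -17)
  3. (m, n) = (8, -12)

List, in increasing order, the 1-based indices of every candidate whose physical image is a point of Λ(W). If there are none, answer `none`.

none

Compute β' = (5−√29)/2 = -0.19258, so π⊥(m,n) = m -0.19258·n.
[1] lift (0,8): star map gives -1.54066; window check -0.3 ≤ -1.54066 < 0.3 is false → out
[2] lift (5,-17): star map gives 8.27390; window check -0.3 ≤ 8.27390 < 0.3 is false → out
[3] lift (8,-12): star map gives 10.31099; window check -0.3 ≤ 10.31099 < 0.3 is false → out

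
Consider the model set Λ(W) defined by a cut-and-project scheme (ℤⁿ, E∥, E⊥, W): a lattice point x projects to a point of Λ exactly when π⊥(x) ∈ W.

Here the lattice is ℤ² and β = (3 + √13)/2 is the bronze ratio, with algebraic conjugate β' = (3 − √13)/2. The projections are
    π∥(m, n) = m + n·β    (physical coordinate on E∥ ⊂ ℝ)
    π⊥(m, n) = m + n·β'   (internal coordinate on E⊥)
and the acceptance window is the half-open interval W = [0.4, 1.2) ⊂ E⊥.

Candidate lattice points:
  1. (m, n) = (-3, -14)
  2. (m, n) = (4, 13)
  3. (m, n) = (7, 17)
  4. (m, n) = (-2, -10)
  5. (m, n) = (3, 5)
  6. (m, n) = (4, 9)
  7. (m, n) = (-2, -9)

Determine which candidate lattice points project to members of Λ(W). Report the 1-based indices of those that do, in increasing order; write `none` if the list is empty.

β' = (3−√13)/2 ≈ -0.302776.
candidate 1: (m,n)=(-3,-14) → π∥ = -3-14·β ≈ -49.238859, π⊥ = -3-14·β' ≈ 1.238859 ∉ [0.4, 1.2) ⇒ out
candidate 2: (m,n)=(4,13) → π∥ = 4+13·β ≈ 46.936083, π⊥ = 4+13·β' ≈ 0.063917 ∉ [0.4, 1.2) ⇒ out
candidate 3: (m,n)=(7,17) → π∥ = 7+17·β ≈ 63.147186, π⊥ = 7+17·β' ≈ 1.852814 ∉ [0.4, 1.2) ⇒ out
candidate 4: (m,n)=(-2,-10) → π∥ = -2-10·β ≈ -35.027756, π⊥ = -2-10·β' ≈ 1.027756 ∈ [0.4, 1.2) ⇒ IN Λ
candidate 5: (m,n)=(3,5) → π∥ = 3+5·β ≈ 19.513878, π⊥ = 3+5·β' ≈ 1.486122 ∉ [0.4, 1.2) ⇒ out
candidate 6: (m,n)=(4,9) → π∥ = 4+9·β ≈ 33.724981, π⊥ = 4+9·β' ≈ 1.275019 ∉ [0.4, 1.2) ⇒ out
candidate 7: (m,n)=(-2,-9) → π∥ = -2-9·β ≈ -31.724981, π⊥ = -2-9·β' ≈ 0.724981 ∈ [0.4, 1.2) ⇒ IN Λ

4, 7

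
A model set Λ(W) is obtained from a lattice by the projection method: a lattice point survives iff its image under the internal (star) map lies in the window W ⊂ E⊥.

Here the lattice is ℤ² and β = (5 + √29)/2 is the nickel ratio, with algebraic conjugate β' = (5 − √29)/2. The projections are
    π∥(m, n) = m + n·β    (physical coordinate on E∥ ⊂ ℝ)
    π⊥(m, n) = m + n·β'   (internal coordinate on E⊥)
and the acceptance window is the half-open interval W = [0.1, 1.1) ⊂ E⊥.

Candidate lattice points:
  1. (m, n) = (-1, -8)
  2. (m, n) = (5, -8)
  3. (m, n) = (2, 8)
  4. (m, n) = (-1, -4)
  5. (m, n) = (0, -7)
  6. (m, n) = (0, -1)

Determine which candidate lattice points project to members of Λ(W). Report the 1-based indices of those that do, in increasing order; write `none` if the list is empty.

1, 3, 6

Numerically β ≈ 5.1926 and β' = −1/β ≈ -0.1926.
#1 (-1,-8): internal coord -1 + (-8)·β' = +0.5407; +0.5407 ∈ [0.1, 1.1) → IN Λ
#2 (5,-8): internal coord 5 + (-8)·β' = +6.5407; +6.5407 ∉ [0.1, 1.1) → out
#3 (2,8): internal coord 2 + (8)·β' = +0.4593; +0.4593 ∈ [0.1, 1.1) → IN Λ
#4 (-1,-4): internal coord -1 + (-4)·β' = -0.2297; -0.2297 ∉ [0.1, 1.1) → out
#5 (0,-7): internal coord 0 + (-7)·β' = +1.3481; +1.3481 ∉ [0.1, 1.1) → out
#6 (0,-1): internal coord 0 + (-1)·β' = +0.1926; +0.1926 ∈ [0.1, 1.1) → IN Λ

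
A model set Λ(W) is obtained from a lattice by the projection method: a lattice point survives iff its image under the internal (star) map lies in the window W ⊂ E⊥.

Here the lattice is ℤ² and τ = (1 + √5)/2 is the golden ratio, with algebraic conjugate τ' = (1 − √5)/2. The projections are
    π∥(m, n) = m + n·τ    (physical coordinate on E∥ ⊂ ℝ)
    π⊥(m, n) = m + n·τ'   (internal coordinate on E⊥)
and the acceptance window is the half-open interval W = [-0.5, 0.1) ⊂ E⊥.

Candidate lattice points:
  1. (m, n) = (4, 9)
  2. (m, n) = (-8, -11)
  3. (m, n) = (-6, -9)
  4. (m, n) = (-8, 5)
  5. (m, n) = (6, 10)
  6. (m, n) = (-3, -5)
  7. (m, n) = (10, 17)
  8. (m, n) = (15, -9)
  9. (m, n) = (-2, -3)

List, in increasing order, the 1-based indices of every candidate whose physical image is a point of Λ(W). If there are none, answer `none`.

3, 5, 6, 9

τ' = (1−√5)/2 ≈ -0.6180.
[1] lift (4,9): star map gives -1.5623; window check -0.5 ≤ -1.5623 < 0.1 is false → out
[2] lift (-8,-11): star map gives -1.2016; window check -0.5 ≤ -1.2016 < 0.1 is false → out
[3] lift (-6,-9): star map gives -0.4377; window check -0.5 ≤ -0.4377 < 0.1 is true → IN Λ
[4] lift (-8,5): star map gives -11.0902; window check -0.5 ≤ -11.0902 < 0.1 is false → out
[5] lift (6,10): star map gives -0.1803; window check -0.5 ≤ -0.1803 < 0.1 is true → IN Λ
[6] lift (-3,-5): star map gives 0.0902; window check -0.5 ≤ 0.0902 < 0.1 is true → IN Λ
[7] lift (10,17): star map gives -0.5066; window check -0.5 ≤ -0.5066 < 0.1 is false → out
[8] lift (15,-9): star map gives 20.5623; window check -0.5 ≤ 20.5623 < 0.1 is false → out
[9] lift (-2,-3): star map gives -0.1459; window check -0.5 ≤ -0.1459 < 0.1 is true → IN Λ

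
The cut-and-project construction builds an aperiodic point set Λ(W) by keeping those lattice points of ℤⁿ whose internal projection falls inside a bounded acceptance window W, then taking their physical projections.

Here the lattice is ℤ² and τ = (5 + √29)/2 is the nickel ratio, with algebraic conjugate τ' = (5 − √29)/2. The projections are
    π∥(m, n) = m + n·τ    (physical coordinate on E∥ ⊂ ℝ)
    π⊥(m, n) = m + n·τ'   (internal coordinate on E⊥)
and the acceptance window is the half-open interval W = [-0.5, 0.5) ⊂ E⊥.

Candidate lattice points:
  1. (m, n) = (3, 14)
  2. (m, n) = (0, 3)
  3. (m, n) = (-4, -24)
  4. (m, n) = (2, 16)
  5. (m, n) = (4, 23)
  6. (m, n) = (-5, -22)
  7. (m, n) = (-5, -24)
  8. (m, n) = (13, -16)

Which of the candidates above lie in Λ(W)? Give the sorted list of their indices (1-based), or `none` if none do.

τ' = (5−√29)/2 ≈ -0.1926.
candidate 1: (m,n)=(3,14) → π∥ = 3+14·τ ≈ 75.6962, π⊥ = 3+14·τ' ≈ 0.3038 ∈ [-0.5, 0.5) ⇒ IN Λ
candidate 2: (m,n)=(0,3) → π∥ = 0+3·τ ≈ 15.5777, π⊥ = 0+3·τ' ≈ -0.5777 ∉ [-0.5, 0.5) ⇒ out
candidate 3: (m,n)=(-4,-24) → π∥ = -4-24·τ ≈ -128.6220, π⊥ = -4-24·τ' ≈ 0.6220 ∉ [-0.5, 0.5) ⇒ out
candidate 4: (m,n)=(2,16) → π∥ = 2+16·τ ≈ 85.0813, π⊥ = 2+16·τ' ≈ -1.0813 ∉ [-0.5, 0.5) ⇒ out
candidate 5: (m,n)=(4,23) → π∥ = 4+23·τ ≈ 123.4294, π⊥ = 4+23·τ' ≈ -0.4294 ∈ [-0.5, 0.5) ⇒ IN Λ
candidate 6: (m,n)=(-5,-22) → π∥ = -5-22·τ ≈ -119.2368, π⊥ = -5-22·τ' ≈ -0.7632 ∉ [-0.5, 0.5) ⇒ out
candidate 7: (m,n)=(-5,-24) → π∥ = -5-24·τ ≈ -129.6220, π⊥ = -5-24·τ' ≈ -0.3780 ∈ [-0.5, 0.5) ⇒ IN Λ
candidate 8: (m,n)=(13,-16) → π∥ = 13-16·τ ≈ -70.0813, π⊥ = 13-16·τ' ≈ 16.0813 ∉ [-0.5, 0.5) ⇒ out

1, 5, 7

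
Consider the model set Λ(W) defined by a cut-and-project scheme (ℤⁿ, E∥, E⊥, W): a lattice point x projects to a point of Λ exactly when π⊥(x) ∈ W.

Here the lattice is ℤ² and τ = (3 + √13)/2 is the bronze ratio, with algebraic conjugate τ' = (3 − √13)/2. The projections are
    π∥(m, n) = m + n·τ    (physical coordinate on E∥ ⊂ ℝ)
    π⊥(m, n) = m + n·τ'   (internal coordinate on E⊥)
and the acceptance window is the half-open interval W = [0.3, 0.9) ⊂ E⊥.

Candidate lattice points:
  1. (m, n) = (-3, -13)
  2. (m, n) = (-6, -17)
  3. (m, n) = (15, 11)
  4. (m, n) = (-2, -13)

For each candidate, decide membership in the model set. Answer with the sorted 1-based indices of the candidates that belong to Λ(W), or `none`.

none

Compute τ' = (3−√13)/2 = -0.302776, so π⊥(m,n) = m -0.302776·n.
[1] lift (-3,-13): star map gives 0.936083; window check 0.3 ≤ 0.936083 < 0.9 is false → out
[2] lift (-6,-17): star map gives -0.852814; window check 0.3 ≤ -0.852814 < 0.9 is false → out
[3] lift (15,11): star map gives 11.669468; window check 0.3 ≤ 11.669468 < 0.9 is false → out
[4] lift (-2,-13): star map gives 1.936083; window check 0.3 ≤ 1.936083 < 0.9 is false → out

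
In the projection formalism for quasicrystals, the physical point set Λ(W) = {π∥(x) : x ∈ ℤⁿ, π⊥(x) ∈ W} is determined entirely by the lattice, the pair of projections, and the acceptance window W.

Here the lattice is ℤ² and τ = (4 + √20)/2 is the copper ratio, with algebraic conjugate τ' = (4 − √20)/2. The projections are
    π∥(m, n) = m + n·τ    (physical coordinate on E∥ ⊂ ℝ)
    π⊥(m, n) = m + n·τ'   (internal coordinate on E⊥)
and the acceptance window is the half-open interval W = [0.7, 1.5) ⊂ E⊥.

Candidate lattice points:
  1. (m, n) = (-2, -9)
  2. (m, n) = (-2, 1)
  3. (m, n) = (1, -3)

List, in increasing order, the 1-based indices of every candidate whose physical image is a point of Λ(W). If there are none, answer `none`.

τ' = (4−√20)/2 ≈ -0.23607.
[1] lift (-2,-9): star map gives 0.12461; window check 0.7 ≤ 0.12461 < 1.5 is false → out
[2] lift (-2,1): star map gives -2.23607; window check 0.7 ≤ -2.23607 < 1.5 is false → out
[3] lift (1,-3): star map gives 1.70820; window check 0.7 ≤ 1.70820 < 1.5 is false → out

none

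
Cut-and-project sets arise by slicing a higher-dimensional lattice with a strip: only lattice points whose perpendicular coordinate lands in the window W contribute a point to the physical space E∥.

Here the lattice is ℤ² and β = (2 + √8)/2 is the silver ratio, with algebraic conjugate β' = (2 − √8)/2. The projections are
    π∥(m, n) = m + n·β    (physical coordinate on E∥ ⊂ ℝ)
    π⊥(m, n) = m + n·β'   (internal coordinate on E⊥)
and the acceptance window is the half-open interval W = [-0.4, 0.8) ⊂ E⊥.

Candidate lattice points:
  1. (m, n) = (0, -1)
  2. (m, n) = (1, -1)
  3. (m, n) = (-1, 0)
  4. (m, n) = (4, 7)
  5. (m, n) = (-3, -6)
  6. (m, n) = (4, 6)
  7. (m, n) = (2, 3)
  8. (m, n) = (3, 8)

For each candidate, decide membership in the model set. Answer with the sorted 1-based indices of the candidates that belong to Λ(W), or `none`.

1, 7, 8

β' = (2−√8)/2 ≈ -0.414214.
candidate 1: (m,n)=(0,-1) → π∥ = 0-1·β ≈ -2.414214, π⊥ = 0-1·β' ≈ 0.414214 ∈ [-0.4, 0.8) ⇒ IN Λ
candidate 2: (m,n)=(1,-1) → π∥ = 1-1·β ≈ -1.414214, π⊥ = 1-1·β' ≈ 1.414214 ∉ [-0.4, 0.8) ⇒ out
candidate 3: (m,n)=(-1,0) → π∥ = -1+0·β ≈ -1.000000, π⊥ = -1+0·β' ≈ -1.000000 ∉ [-0.4, 0.8) ⇒ out
candidate 4: (m,n)=(4,7) → π∥ = 4+7·β ≈ 20.899495, π⊥ = 4+7·β' ≈ 1.100505 ∉ [-0.4, 0.8) ⇒ out
candidate 5: (m,n)=(-3,-6) → π∥ = -3-6·β ≈ -17.485281, π⊥ = -3-6·β' ≈ -0.514719 ∉ [-0.4, 0.8) ⇒ out
candidate 6: (m,n)=(4,6) → π∥ = 4+6·β ≈ 18.485281, π⊥ = 4+6·β' ≈ 1.514719 ∉ [-0.4, 0.8) ⇒ out
candidate 7: (m,n)=(2,3) → π∥ = 2+3·β ≈ 9.242641, π⊥ = 2+3·β' ≈ 0.757359 ∈ [-0.4, 0.8) ⇒ IN Λ
candidate 8: (m,n)=(3,8) → π∥ = 3+8·β ≈ 22.313708, π⊥ = 3+8·β' ≈ -0.313708 ∈ [-0.4, 0.8) ⇒ IN Λ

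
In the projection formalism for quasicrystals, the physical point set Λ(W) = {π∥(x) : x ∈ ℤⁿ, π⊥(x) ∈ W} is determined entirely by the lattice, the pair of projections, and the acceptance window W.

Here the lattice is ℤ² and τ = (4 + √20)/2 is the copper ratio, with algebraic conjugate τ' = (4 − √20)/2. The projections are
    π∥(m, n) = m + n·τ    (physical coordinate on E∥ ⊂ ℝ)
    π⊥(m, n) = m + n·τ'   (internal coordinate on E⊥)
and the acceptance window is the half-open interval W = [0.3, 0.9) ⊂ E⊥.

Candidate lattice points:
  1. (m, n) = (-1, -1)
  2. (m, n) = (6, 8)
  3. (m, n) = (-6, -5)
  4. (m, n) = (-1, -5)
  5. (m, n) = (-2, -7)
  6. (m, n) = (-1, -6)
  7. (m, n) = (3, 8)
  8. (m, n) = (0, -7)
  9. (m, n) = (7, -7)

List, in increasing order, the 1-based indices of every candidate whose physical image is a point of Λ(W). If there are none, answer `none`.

6

τ' = (4−√20)/2 ≈ -0.23607.
[1] lift (-1,-1): star map gives -0.76393; window check 0.3 ≤ -0.76393 < 0.9 is false → out
[2] lift (6,8): star map gives 4.11146; window check 0.3 ≤ 4.11146 < 0.9 is false → out
[3] lift (-6,-5): star map gives -4.81966; window check 0.3 ≤ -4.81966 < 0.9 is false → out
[4] lift (-1,-5): star map gives 0.18034; window check 0.3 ≤ 0.18034 < 0.9 is false → out
[5] lift (-2,-7): star map gives -0.34752; window check 0.3 ≤ -0.34752 < 0.9 is false → out
[6] lift (-1,-6): star map gives 0.41641; window check 0.3 ≤ 0.41641 < 0.9 is true → IN Λ
[7] lift (3,8): star map gives 1.11146; window check 0.3 ≤ 1.11146 < 0.9 is false → out
[8] lift (0,-7): star map gives 1.65248; window check 0.3 ≤ 1.65248 < 0.9 is false → out
[9] lift (7,-7): star map gives 8.65248; window check 0.3 ≤ 8.65248 < 0.9 is false → out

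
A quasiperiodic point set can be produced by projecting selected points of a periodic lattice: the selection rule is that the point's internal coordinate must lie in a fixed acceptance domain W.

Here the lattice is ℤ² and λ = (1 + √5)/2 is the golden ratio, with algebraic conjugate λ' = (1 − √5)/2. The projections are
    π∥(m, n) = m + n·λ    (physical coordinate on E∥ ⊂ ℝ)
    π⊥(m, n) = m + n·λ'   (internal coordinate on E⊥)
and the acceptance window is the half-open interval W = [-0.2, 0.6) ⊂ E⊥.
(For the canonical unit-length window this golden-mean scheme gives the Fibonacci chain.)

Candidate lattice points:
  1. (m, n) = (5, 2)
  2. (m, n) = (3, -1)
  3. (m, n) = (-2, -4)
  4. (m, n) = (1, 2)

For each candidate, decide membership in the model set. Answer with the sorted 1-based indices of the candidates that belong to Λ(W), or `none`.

λ' = (1−√5)/2 ≈ -0.61803.
#1 (5,2): internal coord 5 + (2)·λ' = +3.76393; +3.76393 ∉ [-0.2, 0.6) → out
#2 (3,-1): internal coord 3 + (-1)·λ' = +3.61803; +3.61803 ∉ [-0.2, 0.6) → out
#3 (-2,-4): internal coord -2 + (-4)·λ' = +0.47214; +0.47214 ∈ [-0.2, 0.6) → IN Λ
#4 (1,2): internal coord 1 + (2)·λ' = -0.23607; -0.23607 ∉ [-0.2, 0.6) → out

3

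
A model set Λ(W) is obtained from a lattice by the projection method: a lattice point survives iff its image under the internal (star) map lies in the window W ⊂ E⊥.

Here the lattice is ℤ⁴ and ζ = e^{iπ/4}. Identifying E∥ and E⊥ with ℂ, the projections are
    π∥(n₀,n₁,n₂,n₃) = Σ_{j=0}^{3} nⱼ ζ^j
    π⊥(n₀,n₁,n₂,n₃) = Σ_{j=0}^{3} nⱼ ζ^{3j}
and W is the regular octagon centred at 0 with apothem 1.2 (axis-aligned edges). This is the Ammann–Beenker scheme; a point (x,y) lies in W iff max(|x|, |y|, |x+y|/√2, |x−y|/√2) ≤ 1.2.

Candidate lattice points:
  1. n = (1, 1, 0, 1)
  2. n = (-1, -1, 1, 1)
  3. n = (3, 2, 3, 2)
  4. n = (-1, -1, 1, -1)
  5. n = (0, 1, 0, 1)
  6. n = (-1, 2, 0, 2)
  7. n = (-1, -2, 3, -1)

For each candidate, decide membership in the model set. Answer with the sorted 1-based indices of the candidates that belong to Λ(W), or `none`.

π⊥(n) = n₀ + n₁ζ³ + n₂ζ⁶ + n₃ζ⁹ where ζ = e^{iπ/4}.
candidate 1: n = (1, 1, 0, 1) → π⊥ ≈ (+1.000000, +1.414214); max(|x|,|y|,|x±y|/√2) = 1.707107 > 1.2 ⇒ ∉ W
candidate 2: n = (-1, -1, 1, 1) → π⊥ ≈ (+0.414214, -1.000000); max(|x|,|y|,|x±y|/√2) = 1.000000 ≤ 1.2 ⇒ ∈ W
candidate 3: n = (3, 2, 3, 2) → π⊥ ≈ (+3.000000, -0.171573); max(|x|,|y|,|x±y|/√2) = 3.000000 > 1.2 ⇒ ∉ W
candidate 4: n = (-1, -1, 1, -1) → π⊥ ≈ (-1.000000, -2.414214); max(|x|,|y|,|x±y|/√2) = 2.414214 > 1.2 ⇒ ∉ W
candidate 5: n = (0, 1, 0, 1) → π⊥ ≈ (+0.000000, +1.414214); max(|x|,|y|,|x±y|/√2) = 1.414214 > 1.2 ⇒ ∉ W
candidate 6: n = (-1, 2, 0, 2) → π⊥ ≈ (-1.000000, +2.828427); max(|x|,|y|,|x±y|/√2) = 2.828427 > 1.2 ⇒ ∉ W
candidate 7: n = (-1, -2, 3, -1) → π⊥ ≈ (-0.292893, -5.121320); max(|x|,|y|,|x±y|/√2) = 5.121320 > 1.2 ⇒ ∉ W

2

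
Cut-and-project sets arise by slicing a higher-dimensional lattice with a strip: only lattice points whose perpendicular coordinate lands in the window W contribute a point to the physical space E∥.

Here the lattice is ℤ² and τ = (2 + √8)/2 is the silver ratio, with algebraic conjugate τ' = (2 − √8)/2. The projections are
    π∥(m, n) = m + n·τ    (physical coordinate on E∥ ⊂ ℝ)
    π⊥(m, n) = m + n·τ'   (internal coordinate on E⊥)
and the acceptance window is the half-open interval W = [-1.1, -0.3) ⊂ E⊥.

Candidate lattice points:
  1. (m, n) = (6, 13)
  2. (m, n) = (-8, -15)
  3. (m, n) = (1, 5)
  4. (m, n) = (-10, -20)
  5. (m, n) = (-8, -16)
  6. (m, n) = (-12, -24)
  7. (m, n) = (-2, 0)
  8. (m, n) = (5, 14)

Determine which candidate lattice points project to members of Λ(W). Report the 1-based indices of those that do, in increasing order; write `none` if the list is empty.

3, 8

τ' = (2−√8)/2 ≈ -0.41421.
#1 (6,13): internal coord 6 + (13)·τ' = +0.61522; +0.61522 ∉ [-1.1, -0.3) → out
#2 (-8,-15): internal coord -8 + (-15)·τ' = -1.78680; -1.78680 ∉ [-1.1, -0.3) → out
#3 (1,5): internal coord 1 + (5)·τ' = -1.07107; -1.07107 ∈ [-1.1, -0.3) → IN Λ
#4 (-10,-20): internal coord -10 + (-20)·τ' = -1.71573; -1.71573 ∉ [-1.1, -0.3) → out
#5 (-8,-16): internal coord -8 + (-16)·τ' = -1.37258; -1.37258 ∉ [-1.1, -0.3) → out
#6 (-12,-24): internal coord -12 + (-24)·τ' = -2.05887; -2.05887 ∉ [-1.1, -0.3) → out
#7 (-2,0): internal coord -2 + (0)·τ' = -2.00000; -2.00000 ∉ [-1.1, -0.3) → out
#8 (5,14): internal coord 5 + (14)·τ' = -0.79899; -0.79899 ∈ [-1.1, -0.3) → IN Λ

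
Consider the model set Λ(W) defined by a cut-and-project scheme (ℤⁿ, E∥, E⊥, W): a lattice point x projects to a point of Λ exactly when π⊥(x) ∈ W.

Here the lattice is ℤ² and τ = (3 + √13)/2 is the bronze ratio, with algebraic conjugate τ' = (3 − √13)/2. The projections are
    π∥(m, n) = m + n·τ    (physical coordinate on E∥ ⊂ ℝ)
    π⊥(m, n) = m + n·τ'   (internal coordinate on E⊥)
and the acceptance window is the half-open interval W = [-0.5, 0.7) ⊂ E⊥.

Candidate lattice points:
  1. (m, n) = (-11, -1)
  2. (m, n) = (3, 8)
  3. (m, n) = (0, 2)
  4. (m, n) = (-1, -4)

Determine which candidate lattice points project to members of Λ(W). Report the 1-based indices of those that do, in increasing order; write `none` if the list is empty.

2, 4

Numerically τ ≈ 3.3028 and τ' = −1/τ ≈ -0.3028.
candidate 1: (m,n)=(-11,-1) → π∥ = -11-1·τ ≈ -14.3028, π⊥ = -11-1·τ' ≈ -10.6972 ∉ [-0.5, 0.7) ⇒ out
candidate 2: (m,n)=(3,8) → π∥ = 3+8·τ ≈ 29.4222, π⊥ = 3+8·τ' ≈ 0.5778 ∈ [-0.5, 0.7) ⇒ IN Λ
candidate 3: (m,n)=(0,2) → π∥ = 0+2·τ ≈ 6.6056, π⊥ = 0+2·τ' ≈ -0.6056 ∉ [-0.5, 0.7) ⇒ out
candidate 4: (m,n)=(-1,-4) → π∥ = -1-4·τ ≈ -14.2111, π⊥ = -1-4·τ' ≈ 0.2111 ∈ [-0.5, 0.7) ⇒ IN Λ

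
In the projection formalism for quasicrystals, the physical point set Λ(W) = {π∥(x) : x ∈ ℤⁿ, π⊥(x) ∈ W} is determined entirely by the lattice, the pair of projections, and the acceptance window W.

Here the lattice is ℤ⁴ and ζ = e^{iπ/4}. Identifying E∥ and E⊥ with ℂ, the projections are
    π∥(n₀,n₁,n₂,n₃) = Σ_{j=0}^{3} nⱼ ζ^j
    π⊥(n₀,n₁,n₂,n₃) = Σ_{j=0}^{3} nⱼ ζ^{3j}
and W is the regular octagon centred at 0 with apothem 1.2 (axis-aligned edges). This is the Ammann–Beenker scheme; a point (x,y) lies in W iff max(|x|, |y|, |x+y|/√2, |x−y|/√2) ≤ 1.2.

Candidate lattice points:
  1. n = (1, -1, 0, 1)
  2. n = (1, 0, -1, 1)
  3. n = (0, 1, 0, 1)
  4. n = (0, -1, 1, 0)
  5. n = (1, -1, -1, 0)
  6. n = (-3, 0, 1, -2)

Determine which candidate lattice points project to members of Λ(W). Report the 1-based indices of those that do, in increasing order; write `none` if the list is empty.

π⊥(n) = n₀ + n₁ζ³ + n₂ζ⁶ + n₃ζ⁹ where ζ = e^{iπ/4}.
candidate 1: n = (1, -1, 0, 1) → π⊥ ≈ (+2.414214, +0.000000); max(|x|,|y|,|x±y|/√2) = 2.414214 > 1.2 ⇒ ∉ W
candidate 2: n = (1, 0, -1, 1) → π⊥ ≈ (+1.707107, +1.707107); max(|x|,|y|,|x±y|/√2) = 2.414214 > 1.2 ⇒ ∉ W
candidate 3: n = (0, 1, 0, 1) → π⊥ ≈ (+0.000000, +1.414214); max(|x|,|y|,|x±y|/√2) = 1.414214 > 1.2 ⇒ ∉ W
candidate 4: n = (0, -1, 1, 0) → π⊥ ≈ (+0.707107, -1.707107); max(|x|,|y|,|x±y|/√2) = 1.707107 > 1.2 ⇒ ∉ W
candidate 5: n = (1, -1, -1, 0) → π⊥ ≈ (+1.707107, +0.292893); max(|x|,|y|,|x±y|/√2) = 1.707107 > 1.2 ⇒ ∉ W
candidate 6: n = (-3, 0, 1, -2) → π⊥ ≈ (-4.414214, -2.414214); max(|x|,|y|,|x±y|/√2) = 4.828427 > 1.2 ⇒ ∉ W

none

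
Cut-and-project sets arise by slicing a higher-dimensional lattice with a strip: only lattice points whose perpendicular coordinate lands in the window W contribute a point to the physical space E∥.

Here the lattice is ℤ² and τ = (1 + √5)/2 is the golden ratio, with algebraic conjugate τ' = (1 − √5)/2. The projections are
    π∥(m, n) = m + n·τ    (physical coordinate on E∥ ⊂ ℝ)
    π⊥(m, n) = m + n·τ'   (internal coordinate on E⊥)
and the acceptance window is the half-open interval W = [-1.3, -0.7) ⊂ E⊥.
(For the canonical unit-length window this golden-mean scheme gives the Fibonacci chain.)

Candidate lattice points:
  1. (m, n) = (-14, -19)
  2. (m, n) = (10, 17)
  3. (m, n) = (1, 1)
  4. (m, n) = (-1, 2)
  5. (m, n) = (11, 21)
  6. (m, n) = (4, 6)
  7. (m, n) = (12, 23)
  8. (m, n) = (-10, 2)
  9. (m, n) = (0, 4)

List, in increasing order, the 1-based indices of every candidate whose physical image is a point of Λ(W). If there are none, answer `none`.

none

τ' = (1−√5)/2 ≈ -0.618034.
#1 (-14,-19): internal coord -14 + (-19)·τ' = -2.257354; -2.257354 ∉ [-1.3, -0.7) → out
#2 (10,17): internal coord 10 + (17)·τ' = -0.506578; -0.506578 ∉ [-1.3, -0.7) → out
#3 (1,1): internal coord 1 + (1)·τ' = +0.381966; +0.381966 ∉ [-1.3, -0.7) → out
#4 (-1,2): internal coord -1 + (2)·τ' = -2.236068; -2.236068 ∉ [-1.3, -0.7) → out
#5 (11,21): internal coord 11 + (21)·τ' = -1.978714; -1.978714 ∉ [-1.3, -0.7) → out
#6 (4,6): internal coord 4 + (6)·τ' = +0.291796; +0.291796 ∉ [-1.3, -0.7) → out
#7 (12,23): internal coord 12 + (23)·τ' = -2.214782; -2.214782 ∉ [-1.3, -0.7) → out
#8 (-10,2): internal coord -10 + (2)·τ' = -11.236068; -11.236068 ∉ [-1.3, -0.7) → out
#9 (0,4): internal coord 0 + (4)·τ' = -2.472136; -2.472136 ∉ [-1.3, -0.7) → out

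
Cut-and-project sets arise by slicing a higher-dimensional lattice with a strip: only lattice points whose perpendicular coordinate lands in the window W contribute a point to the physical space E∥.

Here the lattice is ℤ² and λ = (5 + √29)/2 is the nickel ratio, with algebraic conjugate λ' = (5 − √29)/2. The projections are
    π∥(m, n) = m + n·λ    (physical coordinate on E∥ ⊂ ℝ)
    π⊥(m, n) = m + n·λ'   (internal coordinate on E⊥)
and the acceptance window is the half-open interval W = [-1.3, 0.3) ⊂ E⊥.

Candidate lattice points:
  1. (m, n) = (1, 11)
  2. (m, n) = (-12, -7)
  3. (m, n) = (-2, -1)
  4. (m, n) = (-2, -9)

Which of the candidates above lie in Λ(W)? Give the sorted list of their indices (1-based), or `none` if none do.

1, 4

λ' = (5−√29)/2 ≈ -0.19258.
candidate 1: (m,n)=(1,11) → π∥ = 1+11·λ ≈ 58.11841, π⊥ = 1+11·λ' ≈ -1.11841 ∈ [-1.3, 0.3) ⇒ IN Λ
candidate 2: (m,n)=(-12,-7) → π∥ = -12-7·λ ≈ -48.34808, π⊥ = -12-7·λ' ≈ -10.65192 ∉ [-1.3, 0.3) ⇒ out
candidate 3: (m,n)=(-2,-1) → π∥ = -2-1·λ ≈ -7.19258, π⊥ = -2-1·λ' ≈ -1.80742 ∉ [-1.3, 0.3) ⇒ out
candidate 4: (m,n)=(-2,-9) → π∥ = -2-9·λ ≈ -48.73324, π⊥ = -2-9·λ' ≈ -0.26676 ∈ [-1.3, 0.3) ⇒ IN Λ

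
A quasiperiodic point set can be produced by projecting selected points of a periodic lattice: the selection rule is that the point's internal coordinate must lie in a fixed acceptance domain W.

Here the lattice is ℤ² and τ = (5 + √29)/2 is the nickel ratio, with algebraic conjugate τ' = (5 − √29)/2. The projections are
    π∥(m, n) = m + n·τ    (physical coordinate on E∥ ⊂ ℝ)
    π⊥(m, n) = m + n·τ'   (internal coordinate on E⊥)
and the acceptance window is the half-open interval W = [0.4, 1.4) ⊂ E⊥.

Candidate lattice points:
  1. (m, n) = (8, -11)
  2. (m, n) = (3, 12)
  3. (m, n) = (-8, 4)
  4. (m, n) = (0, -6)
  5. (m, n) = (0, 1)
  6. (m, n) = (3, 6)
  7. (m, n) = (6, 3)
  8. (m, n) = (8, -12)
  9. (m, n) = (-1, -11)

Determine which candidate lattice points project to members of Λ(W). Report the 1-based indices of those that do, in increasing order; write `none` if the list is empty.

Numerically τ ≈ 5.19258 and τ' = −1/τ ≈ -0.19258.
candidate 1: (m,n)=(8,-11) → π∥ = 8-11·τ ≈ -49.11841, π⊥ = 8-11·τ' ≈ 10.11841 ∉ [0.4, 1.4) ⇒ out
candidate 2: (m,n)=(3,12) → π∥ = 3+12·τ ≈ 65.31099, π⊥ = 3+12·τ' ≈ 0.68901 ∈ [0.4, 1.4) ⇒ IN Λ
candidate 3: (m,n)=(-8,4) → π∥ = -8+4·τ ≈ 12.77033, π⊥ = -8+4·τ' ≈ -8.77033 ∉ [0.4, 1.4) ⇒ out
candidate 4: (m,n)=(0,-6) → π∥ = 0-6·τ ≈ -31.15549, π⊥ = 0-6·τ' ≈ 1.15549 ∈ [0.4, 1.4) ⇒ IN Λ
candidate 5: (m,n)=(0,1) → π∥ = 0+1·τ ≈ 5.19258, π⊥ = 0+1·τ' ≈ -0.19258 ∉ [0.4, 1.4) ⇒ out
candidate 6: (m,n)=(3,6) → π∥ = 3+6·τ ≈ 34.15549, π⊥ = 3+6·τ' ≈ 1.84451 ∉ [0.4, 1.4) ⇒ out
candidate 7: (m,n)=(6,3) → π∥ = 6+3·τ ≈ 21.57775, π⊥ = 6+3·τ' ≈ 5.42225 ∉ [0.4, 1.4) ⇒ out
candidate 8: (m,n)=(8,-12) → π∥ = 8-12·τ ≈ -54.31099, π⊥ = 8-12·τ' ≈ 10.31099 ∉ [0.4, 1.4) ⇒ out
candidate 9: (m,n)=(-1,-11) → π∥ = -1-11·τ ≈ -58.11841, π⊥ = -1-11·τ' ≈ 1.11841 ∈ [0.4, 1.4) ⇒ IN Λ

2, 4, 9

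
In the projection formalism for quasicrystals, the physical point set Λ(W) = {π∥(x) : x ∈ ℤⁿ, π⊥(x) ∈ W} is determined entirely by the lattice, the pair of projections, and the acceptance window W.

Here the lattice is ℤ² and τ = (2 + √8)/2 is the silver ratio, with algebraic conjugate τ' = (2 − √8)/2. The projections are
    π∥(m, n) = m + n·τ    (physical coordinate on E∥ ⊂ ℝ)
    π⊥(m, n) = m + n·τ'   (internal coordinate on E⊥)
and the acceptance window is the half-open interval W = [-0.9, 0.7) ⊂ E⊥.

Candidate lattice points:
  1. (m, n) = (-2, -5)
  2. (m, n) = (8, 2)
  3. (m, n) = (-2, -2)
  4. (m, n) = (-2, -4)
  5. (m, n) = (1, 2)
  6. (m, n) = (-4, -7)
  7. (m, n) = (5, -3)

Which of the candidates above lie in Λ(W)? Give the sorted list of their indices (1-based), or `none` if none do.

Numerically τ ≈ 2.414214 and τ' = −1/τ ≈ -0.414214.
candidate 1: (m,n)=(-2,-5) → π∥ = -2-5·τ ≈ -14.071068, π⊥ = -2-5·τ' ≈ 0.071068 ∈ [-0.9, 0.7) ⇒ IN Λ
candidate 2: (m,n)=(8,2) → π∥ = 8+2·τ ≈ 12.828427, π⊥ = 8+2·τ' ≈ 7.171573 ∉ [-0.9, 0.7) ⇒ out
candidate 3: (m,n)=(-2,-2) → π∥ = -2-2·τ ≈ -6.828427, π⊥ = -2-2·τ' ≈ -1.171573 ∉ [-0.9, 0.7) ⇒ out
candidate 4: (m,n)=(-2,-4) → π∥ = -2-4·τ ≈ -11.656854, π⊥ = -2-4·τ' ≈ -0.343146 ∈ [-0.9, 0.7) ⇒ IN Λ
candidate 5: (m,n)=(1,2) → π∥ = 1+2·τ ≈ 5.828427, π⊥ = 1+2·τ' ≈ 0.171573 ∈ [-0.9, 0.7) ⇒ IN Λ
candidate 6: (m,n)=(-4,-7) → π∥ = -4-7·τ ≈ -20.899495, π⊥ = -4-7·τ' ≈ -1.100505 ∉ [-0.9, 0.7) ⇒ out
candidate 7: (m,n)=(5,-3) → π∥ = 5-3·τ ≈ -2.242641, π⊥ = 5-3·τ' ≈ 6.242641 ∉ [-0.9, 0.7) ⇒ out

1, 4, 5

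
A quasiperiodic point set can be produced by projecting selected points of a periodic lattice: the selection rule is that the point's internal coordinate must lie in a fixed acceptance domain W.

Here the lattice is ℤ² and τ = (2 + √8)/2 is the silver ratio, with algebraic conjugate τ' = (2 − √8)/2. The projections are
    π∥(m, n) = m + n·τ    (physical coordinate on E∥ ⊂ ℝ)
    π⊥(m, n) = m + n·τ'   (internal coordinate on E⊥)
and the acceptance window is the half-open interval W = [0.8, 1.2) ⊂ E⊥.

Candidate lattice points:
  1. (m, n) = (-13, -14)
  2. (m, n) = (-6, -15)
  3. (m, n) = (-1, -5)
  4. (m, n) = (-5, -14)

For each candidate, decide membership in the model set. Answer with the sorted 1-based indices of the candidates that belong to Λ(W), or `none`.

3

Numerically τ ≈ 2.4142 and τ' = −1/τ ≈ -0.4142.
#1 (-13,-14): internal coord -13 + (-14)·τ' = -7.2010; -7.2010 ∉ [0.8, 1.2) → out
#2 (-6,-15): internal coord -6 + (-15)·τ' = +0.2132; +0.2132 ∉ [0.8, 1.2) → out
#3 (-1,-5): internal coord -1 + (-5)·τ' = +1.0711; +1.0711 ∈ [0.8, 1.2) → IN Λ
#4 (-5,-14): internal coord -5 + (-14)·τ' = +0.7990; +0.7990 ∉ [0.8, 1.2) → out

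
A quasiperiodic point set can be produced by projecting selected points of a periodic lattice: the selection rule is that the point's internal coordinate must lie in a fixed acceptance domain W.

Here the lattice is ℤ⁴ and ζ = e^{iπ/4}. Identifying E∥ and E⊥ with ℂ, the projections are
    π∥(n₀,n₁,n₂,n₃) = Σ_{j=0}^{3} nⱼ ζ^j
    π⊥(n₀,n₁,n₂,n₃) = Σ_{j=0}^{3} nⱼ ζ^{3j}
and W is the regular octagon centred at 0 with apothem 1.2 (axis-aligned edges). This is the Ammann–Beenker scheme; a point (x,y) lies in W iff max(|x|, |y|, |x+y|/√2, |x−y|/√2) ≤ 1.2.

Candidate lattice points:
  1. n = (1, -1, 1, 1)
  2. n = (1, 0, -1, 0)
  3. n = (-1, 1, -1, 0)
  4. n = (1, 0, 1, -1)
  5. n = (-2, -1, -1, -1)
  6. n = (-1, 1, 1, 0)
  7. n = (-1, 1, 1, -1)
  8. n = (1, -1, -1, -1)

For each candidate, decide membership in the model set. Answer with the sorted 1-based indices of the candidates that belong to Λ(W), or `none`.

8

Internal map: ζ^{3j} for j=0..3 gives (1,0), (−√2/2,√2/2), (0,−1), (√2/2,√2/2).
candidate 1: n = (1, -1, 1, 1) → π⊥ ≈ (+2.4142, -1.0000); max(|x|,|y|,|x±y|/√2) = 2.4142 > 1.2 ⇒ ∉ W
candidate 2: n = (1, 0, -1, 0) → π⊥ ≈ (+1.0000, +1.0000); max(|x|,|y|,|x±y|/√2) = 1.4142 > 1.2 ⇒ ∉ W
candidate 3: n = (-1, 1, -1, 0) → π⊥ ≈ (-1.7071, +1.7071); max(|x|,|y|,|x±y|/√2) = 2.4142 > 1.2 ⇒ ∉ W
candidate 4: n = (1, 0, 1, -1) → π⊥ ≈ (+0.2929, -1.7071); max(|x|,|y|,|x±y|/√2) = 1.7071 > 1.2 ⇒ ∉ W
candidate 5: n = (-2, -1, -1, -1) → π⊥ ≈ (-2.0000, -0.4142); max(|x|,|y|,|x±y|/√2) = 2.0000 > 1.2 ⇒ ∉ W
candidate 6: n = (-1, 1, 1, 0) → π⊥ ≈ (-1.7071, -0.2929); max(|x|,|y|,|x±y|/√2) = 1.7071 > 1.2 ⇒ ∉ W
candidate 7: n = (-1, 1, 1, -1) → π⊥ ≈ (-2.4142, -1.0000); max(|x|,|y|,|x±y|/√2) = 2.4142 > 1.2 ⇒ ∉ W
candidate 8: n = (1, -1, -1, -1) → π⊥ ≈ (+1.0000, -0.4142); max(|x|,|y|,|x±y|/√2) = 1.0000 ≤ 1.2 ⇒ ∈ W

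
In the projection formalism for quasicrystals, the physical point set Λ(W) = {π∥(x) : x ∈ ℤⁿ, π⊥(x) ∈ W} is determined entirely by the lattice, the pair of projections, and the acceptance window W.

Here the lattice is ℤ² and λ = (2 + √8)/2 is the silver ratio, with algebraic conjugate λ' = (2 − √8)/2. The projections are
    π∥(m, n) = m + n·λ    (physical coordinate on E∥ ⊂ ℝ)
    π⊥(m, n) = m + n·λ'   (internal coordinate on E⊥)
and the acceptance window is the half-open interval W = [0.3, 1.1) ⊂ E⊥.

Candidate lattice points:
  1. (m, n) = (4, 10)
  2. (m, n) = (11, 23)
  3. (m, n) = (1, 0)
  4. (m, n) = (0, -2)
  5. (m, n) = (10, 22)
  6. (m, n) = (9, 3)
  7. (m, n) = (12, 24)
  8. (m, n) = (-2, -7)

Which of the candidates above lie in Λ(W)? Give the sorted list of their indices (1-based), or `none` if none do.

λ' = (2−√8)/2 ≈ -0.41421.
[1] lift (4,10): star map gives -0.14214; window check 0.3 ≤ -0.14214 < 1.1 is false → out
[2] lift (11,23): star map gives 1.47309; window check 0.3 ≤ 1.47309 < 1.1 is false → out
[3] lift (1,0): star map gives 1.00000; window check 0.3 ≤ 1.00000 < 1.1 is true → IN Λ
[4] lift (0,-2): star map gives 0.82843; window check 0.3 ≤ 0.82843 < 1.1 is true → IN Λ
[5] lift (10,22): star map gives 0.88730; window check 0.3 ≤ 0.88730 < 1.1 is true → IN Λ
[6] lift (9,3): star map gives 7.75736; window check 0.3 ≤ 7.75736 < 1.1 is false → out
[7] lift (12,24): star map gives 2.05887; window check 0.3 ≤ 2.05887 < 1.1 is false → out
[8] lift (-2,-7): star map gives 0.89949; window check 0.3 ≤ 0.89949 < 1.1 is true → IN Λ

3, 4, 5, 8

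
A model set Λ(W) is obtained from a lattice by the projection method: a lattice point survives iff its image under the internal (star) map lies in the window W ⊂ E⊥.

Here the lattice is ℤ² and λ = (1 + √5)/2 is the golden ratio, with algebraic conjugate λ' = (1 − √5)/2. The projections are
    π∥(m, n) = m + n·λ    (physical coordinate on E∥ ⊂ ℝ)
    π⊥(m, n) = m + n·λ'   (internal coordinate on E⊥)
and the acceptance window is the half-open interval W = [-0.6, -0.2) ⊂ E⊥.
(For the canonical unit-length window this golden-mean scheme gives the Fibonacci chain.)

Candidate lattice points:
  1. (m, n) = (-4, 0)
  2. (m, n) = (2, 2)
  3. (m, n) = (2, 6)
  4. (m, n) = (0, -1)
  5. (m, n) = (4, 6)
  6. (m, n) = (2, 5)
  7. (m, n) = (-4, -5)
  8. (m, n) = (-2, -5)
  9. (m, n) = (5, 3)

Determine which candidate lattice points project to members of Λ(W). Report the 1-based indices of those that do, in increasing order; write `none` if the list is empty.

Compute λ' = (1−√5)/2 = -0.618034, so π⊥(m,n) = m -0.618034·n.
[1] lift (-4,0): star map gives -4.000000; window check -0.6 ≤ -4.000000 < -0.2 is false → out
[2] lift (2,2): star map gives 0.763932; window check -0.6 ≤ 0.763932 < -0.2 is false → out
[3] lift (2,6): star map gives -1.708204; window check -0.6 ≤ -1.708204 < -0.2 is false → out
[4] lift (0,-1): star map gives 0.618034; window check -0.6 ≤ 0.618034 < -0.2 is false → out
[5] lift (4,6): star map gives 0.291796; window check -0.6 ≤ 0.291796 < -0.2 is false → out
[6] lift (2,5): star map gives -1.090170; window check -0.6 ≤ -1.090170 < -0.2 is false → out
[7] lift (-4,-5): star map gives -0.909830; window check -0.6 ≤ -0.909830 < -0.2 is false → out
[8] lift (-2,-5): star map gives 1.090170; window check -0.6 ≤ 1.090170 < -0.2 is false → out
[9] lift (5,3): star map gives 3.145898; window check -0.6 ≤ 3.145898 < -0.2 is false → out

none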